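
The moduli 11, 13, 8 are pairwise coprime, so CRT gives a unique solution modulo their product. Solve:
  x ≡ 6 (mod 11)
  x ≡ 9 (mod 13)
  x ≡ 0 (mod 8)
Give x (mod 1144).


Moduli 11, 13, 8 are pairwise coprime; by CRT there is a unique solution modulo M = 11 · 13 · 8 = 1144.
Solve pairwise, accumulating the modulus:
  Start with x ≡ 6 (mod 11).
  Combine with x ≡ 9 (mod 13): since gcd(11, 13) = 1, we get a unique residue mod 143.
    Write x = 6 + 11·t and substitute into x ≡ 9 (mod 13): 11·t ≡ 9 − 6 = 3 (mod 13).
    The inverse of 11 mod 13 is 6 (since 11·6 = 66 = 5·13 + 1), so t ≡ 6·3 = 18 ≡ 5 (mod 13).
    Then x = 6 + 11·5 = 61, valid modulo lcm(11, 13) = 143: x ≡ 61 (mod 143).
  Combine with x ≡ 0 (mod 8): since gcd(143, 8) = 1, we get a unique residue mod 1144.
    Write x = 61 + 143·t and substitute into x ≡ 0 (mod 8): 143·t ≡ 0 − 61 = -61 (mod 8).
    Reduce coefficients mod 8: 7·t ≡ 3 (mod 8).
    The inverse of 7 mod 8 is 7 (since 7·7 = 49 = 6·8 + 1), so t ≡ 7·3 = 21 ≡ 5 (mod 8).
    Then x = 61 + 143·5 = 776, valid modulo lcm(143, 8) = 1144: x ≡ 776 (mod 1144).
Verify: 776 mod 11 = 6 ✓, 776 mod 13 = 9 ✓, 776 mod 8 = 0 ✓.

x ≡ 776 (mod 1144).


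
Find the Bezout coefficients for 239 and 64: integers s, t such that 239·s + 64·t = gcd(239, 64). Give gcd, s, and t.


Euclidean algorithm on (239, 64) — divide until remainder is 0:
  239 = 3 · 64 + 47
  64 = 1 · 47 + 17
  47 = 2 · 17 + 13
  17 = 1 · 13 + 4
  13 = 3 · 4 + 1
  4 = 4 · 1 + 0
gcd(239, 64) = 1.
Track Bezout coefficients alongside the remainders: start with r₀ = 239 = a·1 + b·0 (s = 1, t = 0) and r₁ = 64 = a·0 + b·1 (s = 0, t = 1); each new remainder r_{k+1} = r_{k-1} − q_k·r_k inherits s_{k+1} = s_{k-1} − q_k·s_k, t_{k+1} = t_{k-1} − q_k·t_k, so r_k = a·s_k + b·t_k at every step:
  q = 3: r = 47, s = 1 − 3·0 = 1, t = 0 − 3·1 = -3  (check: 239·1 + 64·(-3) = 47)
  q = 1: r = 17, s = 0 − 1·1 = -1, t = 1 − 1·(-3) = 4  (check: 239·(-1) + 64·4 = 17)
  q = 2: r = 13, s = 1 − 2·(-1) = 3, t = -3 − 2·4 = -11  (check: 239·3 + 64·(-11) = 13)
  q = 1: r = 4, s = -1 − 1·3 = -4, t = 4 − 1·(-11) = 15  (check: 239·(-4) + 64·15 = 4)
  q = 3: r = 1, s = 3 − 3·(-4) = 15, t = -11 − 3·15 = -56  (check: 239·15 + 64·(-56) = 1)
The row with r = 1 (the gcd) gives the Bezout coefficients s = 15, t = -56.
Result: 239 · (15) + 64 · (-56) = 1.

gcd(239, 64) = 1; s = 15, t = -56 (check: 239·15 + 64·(-56) = 1).


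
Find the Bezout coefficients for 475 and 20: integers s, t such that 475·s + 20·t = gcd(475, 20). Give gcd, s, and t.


Euclidean algorithm on (475, 20) — divide until remainder is 0:
  475 = 23 · 20 + 15
  20 = 1 · 15 + 5
  15 = 3 · 5 + 0
gcd(475, 20) = 5.
Track Bezout coefficients alongside the remainders: start with r₀ = 475 = a·1 + b·0 (s = 1, t = 0) and r₁ = 20 = a·0 + b·1 (s = 0, t = 1); each new remainder r_{k+1} = r_{k-1} − q_k·r_k inherits s_{k+1} = s_{k-1} − q_k·s_k, t_{k+1} = t_{k-1} − q_k·t_k, so r_k = a·s_k + b·t_k at every step:
  q = 23: r = 15, s = 1 − 23·0 = 1, t = 0 − 23·1 = -23  (check: 475·1 + 20·(-23) = 15)
  q = 1: r = 5, s = 0 − 1·1 = -1, t = 1 − 1·(-23) = 24  (check: 475·(-1) + 20·24 = 5)
The row with r = 5 (the gcd) gives the Bezout coefficients s = -1, t = 24.
Result: 475 · (-1) + 20 · (24) = 5.

gcd(475, 20) = 5; s = -1, t = 24 (check: 475·(-1) + 20·24 = 5).


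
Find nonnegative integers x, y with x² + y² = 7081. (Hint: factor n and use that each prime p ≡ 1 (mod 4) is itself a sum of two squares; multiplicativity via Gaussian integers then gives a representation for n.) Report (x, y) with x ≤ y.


Step 1: Factor n = 7081 = 73 · 97.
Step 2: Check the mod-4 condition on each prime factor: 73 ≡ 1 (mod 4), exponent 1; 97 ≡ 1 (mod 4), exponent 1.
All primes ≡ 3 (mod 4) appear to even exponent (or don't appear), so by the two-squares theorem n IS expressible as a sum of two squares.
Step 3: Build a representation. Here n = 73 · 97 is a product of primes ≡ 1 (mod 4). Each prime p ≡ 1 (mod 4) is itself a sum of two squares; find a² by testing p − a² for a perfect square:
  73: 73 − 1² = 72, 73 − 2² = 69, 73 − 3² = 64 = 8² ⇒ 73 = 3² + 8².
  97: 97 − 1² = 96, 97 − 2² = 93, 97 − 3² = 88, 97 − 4² = 81 = 9² ⇒ 97 = 4² + 9².
  Combine using the Brahmagupta–Fibonacci identity (a² + b²)(c² + d²) = (ac − bd)² + (ad + bc)² = (ac + bd)² + (ad − bc)²:
  73 · 97 = 7081: from (3² + 8²)(4² + 9²), take (3·4 − 8·9, 3·9 + 8·4) = (12 − 72, 27 + 32) = (-60, 59); dropping signs (only squares matter) gives (60, 59); check 60² + 59² = 3600 + 3481 = 7081 ✓.
Step 4: Order so x ≤ y and verify: 59² + 60² = 3481 + 3600 = 7081 = n. ✓

n = 7081 = 59² + 60² (one valid representation with x ≤ y).


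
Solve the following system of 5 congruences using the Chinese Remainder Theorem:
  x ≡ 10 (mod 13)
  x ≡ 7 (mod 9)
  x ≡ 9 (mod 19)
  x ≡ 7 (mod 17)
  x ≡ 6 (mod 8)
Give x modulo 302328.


Product of moduli M = 13 · 9 · 19 · 17 · 8 = 302328.
Merge one congruence at a time:
  Start: x ≡ 10 (mod 13).
  Combine with x ≡ 7 (mod 9); new modulus lcm = 117.
    Write x = 10 + 13·t and substitute into x ≡ 7 (mod 9): 13·t ≡ 7 − 10 = -3 (mod 9).
    Reduce coefficients mod 9: 4·t ≡ 6 (mod 9).
    The inverse of 4 mod 9 is 7 (since 4·7 = 28 = 3·9 + 1), so t ≡ 7·6 = 42 ≡ 6 (mod 9).
    Then x = 10 + 13·6 = 88, valid modulo lcm(13, 9) = 117: x ≡ 88 (mod 117).
  Combine with x ≡ 9 (mod 19); new modulus lcm = 2223.
    Write x = 88 + 117·t and substitute into x ≡ 9 (mod 19): 117·t ≡ 9 − 88 = -79 (mod 19).
    Reduce coefficients mod 19: 3·t ≡ 16 (mod 19).
    The inverse of 3 mod 19 is 13 (since 3·13 = 39 = 2·19 + 1), so t ≡ 13·16 = 208 ≡ 18 (mod 19).
    Then x = 88 + 117·18 = 2194, valid modulo lcm(117, 19) = 2223: x ≡ 2194 (mod 2223).
  Combine with x ≡ 7 (mod 17); new modulus lcm = 37791.
    Write x = 2194 + 2223·t and substitute into x ≡ 7 (mod 17): 2223·t ≡ 7 − 2194 = -2187 (mod 17).
    Reduce coefficients mod 17: 13·t ≡ 6 (mod 17).
    The inverse of 13 mod 17 is 4 (since 13·4 = 52 = 3·17 + 1), so t ≡ 4·6 = 24 ≡ 7 (mod 17).
    Then x = 2194 + 2223·7 = 17755, valid modulo lcm(2223, 17) = 37791: x ≡ 17755 (mod 37791).
  Combine with x ≡ 6 (mod 8); new modulus lcm = 302328.
    Write x = 17755 + 37791·t and substitute into x ≡ 6 (mod 8): 37791·t ≡ 6 − 17755 = -17749 (mod 8).
    Reduce coefficients mod 8: 7·t ≡ 3 (mod 8).
    The inverse of 7 mod 8 is 7 (since 7·7 = 49 = 6·8 + 1), so t ≡ 7·3 = 21 ≡ 5 (mod 8).
    Then x = 17755 + 37791·5 = 206710, valid modulo lcm(37791, 8) = 302328: x ≡ 206710 (mod 302328).
Verify against each original: 206710 mod 13 = 10, 206710 mod 9 = 7, 206710 mod 19 = 9, 206710 mod 17 = 7, 206710 mod 8 = 6.

x ≡ 206710 (mod 302328).


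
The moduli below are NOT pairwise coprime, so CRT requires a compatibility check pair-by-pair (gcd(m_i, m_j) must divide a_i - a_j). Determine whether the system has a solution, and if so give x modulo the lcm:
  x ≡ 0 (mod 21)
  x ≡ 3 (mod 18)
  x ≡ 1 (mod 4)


Moduli 21, 18, 4 are not pairwise coprime, so CRT works modulo lcm(m_i) when all pairwise compatibility conditions hold.
Pairwise compatibility: gcd(m_i, m_j) must divide a_i - a_j for every pair.
Merge one congruence at a time:
  Start: x ≡ 0 (mod 21).
  Combine with x ≡ 3 (mod 18): gcd(21, 18) = 3; 3 - 0 = 3, which IS divisible by 3, so compatible.
    Write x = 0 + 21·t and substitute into x ≡ 3 (mod 18): 21·t ≡ 3 − 0 = 3 (mod 18).
    Divide the congruence (and modulus) by g = 3: 7·t ≡ 1 (mod 6).
    Reduce coefficients mod 6: 1·t ≡ 1 (mod 6).
    So t ≡ 1 (mod 6).
    Then x = 0 + 21·1 = 21, valid modulo lcm(21, 18) = 126: x ≡ 21 (mod 126).
  Combine with x ≡ 1 (mod 4): gcd(126, 4) = 2; 1 - 21 = -20, which IS divisible by 2, so compatible.
    Write x = 21 + 126·t and substitute into x ≡ 1 (mod 4): 126·t ≡ 1 − 21 = -20 (mod 4).
    Divide the congruence (and modulus) by g = 2: 63·t ≡ -10 (mod 2).
    Reduce coefficients mod 2: 1·t ≡ 0 (mod 2).
    So t ≡ 0 (mod 2).
    Then x = 21 + 126·0 = 21, valid modulo lcm(126, 4) = 252: x ≡ 21 (mod 252).
Verify: 21 mod 21 = 0, 21 mod 18 = 3, 21 mod 4 = 1.

x ≡ 21 (mod 252).


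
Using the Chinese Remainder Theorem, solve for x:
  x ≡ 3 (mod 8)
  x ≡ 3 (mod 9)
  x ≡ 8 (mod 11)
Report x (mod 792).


Moduli 8, 9, 11 are pairwise coprime; by CRT there is a unique solution modulo M = 8 · 9 · 11 = 792.
Solve pairwise, accumulating the modulus:
  Start with x ≡ 3 (mod 8).
  Combine with x ≡ 3 (mod 9): since gcd(8, 9) = 1, we get a unique residue mod 72.
    Write x = 3 + 8·t and substitute into x ≡ 3 (mod 9): 8·t ≡ 3 − 3 = 0 (mod 9).
    The inverse of 8 mod 9 is 8 (since 8·8 = 64 = 7·9 + 1), so t ≡ 8·0 = 0 ≡ 0 (mod 9).
    Then x = 3 + 8·0 = 3, valid modulo lcm(8, 9) = 72: x ≡ 3 (mod 72).
  Combine with x ≡ 8 (mod 11): since gcd(72, 11) = 1, we get a unique residue mod 792.
    Write x = 3 + 72·t and substitute into x ≡ 8 (mod 11): 72·t ≡ 8 − 3 = 5 (mod 11).
    Reduce coefficients mod 11: 6·t ≡ 5 (mod 11).
    The inverse of 6 mod 11 is 2 (since 6·2 = 12 = 1·11 + 1), so t ≡ 2·5 = 10 ≡ 10 (mod 11).
    Then x = 3 + 72·10 = 723, valid modulo lcm(72, 11) = 792: x ≡ 723 (mod 792).
Verify: 723 mod 8 = 3 ✓, 723 mod 9 = 3 ✓, 723 mod 11 = 8 ✓.

x ≡ 723 (mod 792).


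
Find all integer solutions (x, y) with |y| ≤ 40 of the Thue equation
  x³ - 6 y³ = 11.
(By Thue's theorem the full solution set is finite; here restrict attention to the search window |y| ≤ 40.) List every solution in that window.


The equation is x³ - 6y³ = 11. For fixed y, x³ = 6·y³ + 11, so a solution requires the RHS to be a perfect cube.
Strategy: iterate y from -40 to 40, compute RHS = 6·y³ + 11, and check whether it is a (positive or negative) perfect cube.
Check small values of y:
  y = 0: RHS = 11 is not a perfect cube.
  y = 1: RHS = 17 is not a perfect cube.
  y = -1: RHS = 5 is not a perfect cube.
  y = 2: RHS = 59 is not a perfect cube.
  y = -2: RHS = -37 is not a perfect cube.
  y = 3: RHS = 173 is not a perfect cube.
  y = -3: RHS = -151 is not a perfect cube.
Continuing the search up to |y| = 40 finds no solutions either.
No (x, y) in the scanned range satisfies the equation.

No integer solutions with |y| ≤ 40.


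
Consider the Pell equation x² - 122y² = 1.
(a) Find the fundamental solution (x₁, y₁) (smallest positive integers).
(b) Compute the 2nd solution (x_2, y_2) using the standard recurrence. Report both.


Step 1: Find the fundamental solution (x₁, y₁) of x² - 122y² = 1.
  Expand √122 as a continued fraction. a₀ = ⌊√122⌋ = 11; iterate m_{k+1} = d_k·a_k − m_k, d_{k+1} = (122 − m_{k+1}²)/d_k, a_{k+1} = ⌊(a₀ + m_{k+1})/d_{k+1}⌋ (starting m₀ = 0, d₀ = 1), with convergents p_k = a_k·p_{k-1} + p_{k-2}, q_k = a_k·q_{k-1} + q_{k-2} (p₋₁ = 1, q₋₁ = 0):
  k = 0: a₀ = 11; p₀/q₀ = 11/1; p₀² − 122·q₀² = 121 − 122 = -1.
  k = 1: m = 11, d = 1, a = ⌊(11 + 11)/1⌋ = 22; p/q = (22·11 + 1)/(22·1 + 0) = 243/22; p² − 122·q² = 59049 − 59048 = 1.
  The first convergent with p² − 122·q² = 1 gives the fundamental solution (x₁, y₁) = (243, 22).
Step 2: Apply the recurrence (x_{n+1}, y_{n+1}) = (x₁x_n + 122y₁y_n, x₁y_n + y₁x_n) repeatedly.
  From (x_1, y_1) = (243, 22): x_2 = 243·243 + 122·22·22 = 118097; y_2 = 243·22 + 22·243 = 10692.
Step 3: Verify x_2² - 122·y_2² = 13946901409 - 13946901408 = 1 (should be 1). ✓

(x_1, y_1) = (243, 22); (x_2, y_2) = (118097, 10692).


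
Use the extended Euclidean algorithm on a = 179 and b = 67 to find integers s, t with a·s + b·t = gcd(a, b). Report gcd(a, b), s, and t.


Euclidean algorithm on (179, 67) — divide until remainder is 0:
  179 = 2 · 67 + 45
  67 = 1 · 45 + 22
  45 = 2 · 22 + 1
  22 = 22 · 1 + 0
gcd(179, 67) = 1.
Track Bezout coefficients alongside the remainders: start with r₀ = 179 = a·1 + b·0 (s = 1, t = 0) and r₁ = 67 = a·0 + b·1 (s = 0, t = 1); each new remainder r_{k+1} = r_{k-1} − q_k·r_k inherits s_{k+1} = s_{k-1} − q_k·s_k, t_{k+1} = t_{k-1} − q_k·t_k, so r_k = a·s_k + b·t_k at every step:
  q = 2: r = 45, s = 1 − 2·0 = 1, t = 0 − 2·1 = -2  (check: 179·1 + 67·(-2) = 45)
  q = 1: r = 22, s = 0 − 1·1 = -1, t = 1 − 1·(-2) = 3  (check: 179·(-1) + 67·3 = 22)
  q = 2: r = 1, s = 1 − 2·(-1) = 3, t = -2 − 2·3 = -8  (check: 179·3 + 67·(-8) = 1)
The row with r = 1 (the gcd) gives the Bezout coefficients s = 3, t = -8.
Result: 179 · (3) + 67 · (-8) = 1.

gcd(179, 67) = 1; s = 3, t = -8 (check: 179·3 + 67·(-8) = 1).


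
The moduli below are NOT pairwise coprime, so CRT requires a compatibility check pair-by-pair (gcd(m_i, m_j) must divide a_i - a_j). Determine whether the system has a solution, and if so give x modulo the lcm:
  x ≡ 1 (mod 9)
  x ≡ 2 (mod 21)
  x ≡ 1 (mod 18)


Moduli 9, 21, 18 are not pairwise coprime, so CRT works modulo lcm(m_i) when all pairwise compatibility conditions hold.
Pairwise compatibility: gcd(m_i, m_j) must divide a_i - a_j for every pair.
Merge one congruence at a time:
  Start: x ≡ 1 (mod 9).
  Combine with x ≡ 2 (mod 21): gcd(9, 21) = 3, and 2 - 1 = 1 is NOT divisible by 3.
    ⇒ system is inconsistent (no integer solution).

No solution (the system is inconsistent).


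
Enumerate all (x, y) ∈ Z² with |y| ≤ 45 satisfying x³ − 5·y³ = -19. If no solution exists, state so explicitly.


The equation is x³ - 5y³ = -19. For fixed y, x³ = 5·y³ − 19, so a solution requires the RHS to be a perfect cube.
Strategy: iterate y from -45 to 45, compute RHS = 5·y³ − 19, and check whether it is a (positive or negative) perfect cube.
Check small values of y:
  y = 0: RHS = -19 is not a perfect cube.
  y = 1: RHS = -14 is not a perfect cube.
  y = -1: RHS = -24 is not a perfect cube.
  y = 2: RHS = 21 is not a perfect cube.
  y = -2: RHS = -59 is not a perfect cube.
  y = 3: RHS = 116 is not a perfect cube.
  y = -3: RHS = -154 is not a perfect cube.
Continuing the search up to |y| = 45 finds no solutions either.
No (x, y) in the scanned range satisfies the equation.

No integer solutions with |y| ≤ 45.


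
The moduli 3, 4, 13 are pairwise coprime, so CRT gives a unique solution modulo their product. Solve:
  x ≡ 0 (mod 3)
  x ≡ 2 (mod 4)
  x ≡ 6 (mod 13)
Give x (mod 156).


Moduli 3, 4, 13 are pairwise coprime; by CRT there is a unique solution modulo M = 3 · 4 · 13 = 156.
Solve pairwise, accumulating the modulus:
  Start with x ≡ 0 (mod 3).
  Combine with x ≡ 2 (mod 4): since gcd(3, 4) = 1, we get a unique residue mod 12.
    Write x = 0 + 3·t and substitute into x ≡ 2 (mod 4): 3·t ≡ 2 − 0 = 2 (mod 4).
    The inverse of 3 mod 4 is 3 (since 3·3 = 9 = 2·4 + 1), so t ≡ 3·2 = 6 ≡ 2 (mod 4).
    Then x = 0 + 3·2 = 6, valid modulo lcm(3, 4) = 12: x ≡ 6 (mod 12).
  Combine with x ≡ 6 (mod 13): since gcd(12, 13) = 1, we get a unique residue mod 156.
    Write x = 6 + 12·t and substitute into x ≡ 6 (mod 13): 12·t ≡ 6 − 6 = 0 (mod 13).
    The inverse of 12 mod 13 is 12 (since 12·12 = 144 = 11·13 + 1), so t ≡ 12·0 = 0 ≡ 0 (mod 13).
    Then x = 6 + 12·0 = 6, valid modulo lcm(12, 13) = 156: x ≡ 6 (mod 156).
Verify: 6 mod 3 = 0 ✓, 6 mod 4 = 2 ✓, 6 mod 13 = 6 ✓.

x ≡ 6 (mod 156).


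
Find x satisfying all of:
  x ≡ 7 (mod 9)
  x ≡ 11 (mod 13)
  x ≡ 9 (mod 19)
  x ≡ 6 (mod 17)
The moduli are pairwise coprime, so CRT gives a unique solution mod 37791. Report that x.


Product of moduli M = 9 · 13 · 19 · 17 = 37791.
Merge one congruence at a time:
  Start: x ≡ 7 (mod 9).
  Combine with x ≡ 11 (mod 13); new modulus lcm = 117.
    Write x = 7 + 9·t and substitute into x ≡ 11 (mod 13): 9·t ≡ 11 − 7 = 4 (mod 13).
    The inverse of 9 mod 13 is 3 (since 9·3 = 27 = 2·13 + 1), so t ≡ 3·4 = 12 ≡ 12 (mod 13).
    Then x = 7 + 9·12 = 115, valid modulo lcm(9, 13) = 117: x ≡ 115 (mod 117).
  Combine with x ≡ 9 (mod 19); new modulus lcm = 2223.
    Write x = 115 + 117·t and substitute into x ≡ 9 (mod 19): 117·t ≡ 9 − 115 = -106 (mod 19).
    Reduce coefficients mod 19: 3·t ≡ 8 (mod 19).
    The inverse of 3 mod 19 is 13 (since 3·13 = 39 = 2·19 + 1), so t ≡ 13·8 = 104 ≡ 9 (mod 19).
    Then x = 115 + 117·9 = 1168, valid modulo lcm(117, 19) = 2223: x ≡ 1168 (mod 2223).
  Combine with x ≡ 6 (mod 17); new modulus lcm = 37791.
    Write x = 1168 + 2223·t and substitute into x ≡ 6 (mod 17): 2223·t ≡ 6 − 1168 = -1162 (mod 17).
    Reduce coefficients mod 17: 13·t ≡ 11 (mod 17).
    The inverse of 13 mod 17 is 4 (since 13·4 = 52 = 3·17 + 1), so t ≡ 4·11 = 44 ≡ 10 (mod 17).
    Then x = 1168 + 2223·10 = 23398, valid modulo lcm(2223, 17) = 37791: x ≡ 23398 (mod 37791).
Verify against each original: 23398 mod 9 = 7, 23398 mod 13 = 11, 23398 mod 19 = 9, 23398 mod 17 = 6.

x ≡ 23398 (mod 37791).


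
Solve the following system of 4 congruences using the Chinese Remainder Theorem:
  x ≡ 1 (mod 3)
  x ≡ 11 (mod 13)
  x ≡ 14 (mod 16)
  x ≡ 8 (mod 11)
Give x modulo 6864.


Product of moduli M = 3 · 13 · 16 · 11 = 6864.
Merge one congruence at a time:
  Start: x ≡ 1 (mod 3).
  Combine with x ≡ 11 (mod 13); new modulus lcm = 39.
    Write x = 1 + 3·t and substitute into x ≡ 11 (mod 13): 3·t ≡ 11 − 1 = 10 (mod 13).
    The inverse of 3 mod 13 is 9 (since 3·9 = 27 = 2·13 + 1), so t ≡ 9·10 = 90 ≡ 12 (mod 13).
    Then x = 1 + 3·12 = 37, valid modulo lcm(3, 13) = 39: x ≡ 37 (mod 39).
  Combine with x ≡ 14 (mod 16); new modulus lcm = 624.
    Write x = 37 + 39·t and substitute into x ≡ 14 (mod 16): 39·t ≡ 14 − 37 = -23 (mod 16).
    Reduce coefficients mod 16: 7·t ≡ 9 (mod 16).
    The inverse of 7 mod 16 is 7 (since 7·7 = 49 = 3·16 + 1), so t ≡ 7·9 = 63 ≡ 15 (mod 16).
    Then x = 37 + 39·15 = 622, valid modulo lcm(39, 16) = 624: x ≡ 622 (mod 624).
  Combine with x ≡ 8 (mod 11); new modulus lcm = 6864.
    Write x = 622 + 624·t and substitute into x ≡ 8 (mod 11): 624·t ≡ 8 − 622 = -614 (mod 11).
    Reduce coefficients mod 11: 8·t ≡ 2 (mod 11).
    The inverse of 8 mod 11 is 7 (since 8·7 = 56 = 5·11 + 1), so t ≡ 7·2 = 14 ≡ 3 (mod 11).
    Then x = 622 + 624·3 = 2494, valid modulo lcm(624, 11) = 6864: x ≡ 2494 (mod 6864).
Verify against each original: 2494 mod 3 = 1, 2494 mod 13 = 11, 2494 mod 16 = 14, 2494 mod 11 = 8.

x ≡ 2494 (mod 6864).


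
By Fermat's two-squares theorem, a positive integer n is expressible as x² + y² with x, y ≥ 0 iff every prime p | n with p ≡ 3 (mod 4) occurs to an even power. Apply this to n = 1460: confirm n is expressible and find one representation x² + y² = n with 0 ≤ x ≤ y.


Step 1: Factor n = 1460 = 2^2 · 5 · 73.
Step 2: Check the mod-4 condition on each prime factor: 2 = 2 (special); 5 ≡ 1 (mod 4), exponent 1; 73 ≡ 1 (mod 4), exponent 1.
All primes ≡ 3 (mod 4) appear to even exponent (or don't appear), so by the two-squares theorem n IS expressible as a sum of two squares.
Step 3: Build a representation. Group n = k² · m with k = 2 and m = 5 · 73 = 365 (a product of primes ≡ 1 (mod 4)); a representation of m scales to one of n via (k·x)² + (k·y)² = k²(x² + y²). Each prime p ≡ 1 (mod 4) is itself a sum of two squares; find a² by testing p − a² for a perfect square:
  5: 5 − 1² = 4 = 2² ⇒ 5 = 1² + 2².
  73: 73 − 1² = 72, 73 − 2² = 69, 73 − 3² = 64 = 8² ⇒ 73 = 3² + 8².
  Combine using the Brahmagupta–Fibonacci identity (a² + b²)(c² + d²) = (ac − bd)² + (ad + bc)² = (ac + bd)² + (ad − bc)²:
  5 · 73 = 365: from (1² + 2²)(3² + 8²), take (1·3 − 2·8, 1·8 + 2·3) = (3 − 16, 8 + 6) = (-13, 14); dropping signs (only squares matter) gives (13, 14); check 13² + 14² = 169 + 196 = 365 ✓.
  Scale by k = 2: (2·13, 2·14) = (26, 28).
Step 4: Order so x ≤ y and verify: 26² + 28² = 676 + 784 = 1460 = n. ✓

n = 1460 = 26² + 28² (one valid representation with x ≤ y).


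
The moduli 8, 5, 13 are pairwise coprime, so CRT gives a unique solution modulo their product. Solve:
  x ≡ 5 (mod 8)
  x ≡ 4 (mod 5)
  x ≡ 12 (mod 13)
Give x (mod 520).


Moduli 8, 5, 13 are pairwise coprime; by CRT there is a unique solution modulo M = 8 · 5 · 13 = 520.
Solve pairwise, accumulating the modulus:
  Start with x ≡ 5 (mod 8).
  Combine with x ≡ 4 (mod 5): since gcd(8, 5) = 1, we get a unique residue mod 40.
    Write x = 5 + 8·t and substitute into x ≡ 4 (mod 5): 8·t ≡ 4 − 5 = -1 (mod 5).
    Reduce coefficients mod 5: 3·t ≡ 4 (mod 5).
    The inverse of 3 mod 5 is 2 (since 3·2 = 6 = 1·5 + 1), so t ≡ 2·4 = 8 ≡ 3 (mod 5).
    Then x = 5 + 8·3 = 29, valid modulo lcm(8, 5) = 40: x ≡ 29 (mod 40).
  Combine with x ≡ 12 (mod 13): since gcd(40, 13) = 1, we get a unique residue mod 520.
    Write x = 29 + 40·t and substitute into x ≡ 12 (mod 13): 40·t ≡ 12 − 29 = -17 (mod 13).
    Reduce coefficients mod 13: 1·t ≡ 9 (mod 13).
    So t ≡ 9 (mod 13).
    Then x = 29 + 40·9 = 389, valid modulo lcm(40, 13) = 520: x ≡ 389 (mod 520).
Verify: 389 mod 8 = 5 ✓, 389 mod 5 = 4 ✓, 389 mod 13 = 12 ✓.

x ≡ 389 (mod 520).


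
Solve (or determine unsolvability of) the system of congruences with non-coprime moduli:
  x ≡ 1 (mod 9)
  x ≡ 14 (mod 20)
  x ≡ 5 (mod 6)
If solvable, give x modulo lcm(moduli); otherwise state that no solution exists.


Moduli 9, 20, 6 are not pairwise coprime, so CRT works modulo lcm(m_i) when all pairwise compatibility conditions hold.
Pairwise compatibility: gcd(m_i, m_j) must divide a_i - a_j for every pair.
Merge one congruence at a time:
  Start: x ≡ 1 (mod 9).
  Combine with x ≡ 14 (mod 20): gcd(9, 20) = 1; 14 - 1 = 13, which IS divisible by 1, so compatible.
    Write x = 1 + 9·t and substitute into x ≡ 14 (mod 20): 9·t ≡ 14 − 1 = 13 (mod 20).
    The inverse of 9 mod 20 is 9 (since 9·9 = 81 = 4·20 + 1), so t ≡ 9·13 = 117 ≡ 17 (mod 20).
    Then x = 1 + 9·17 = 154, valid modulo lcm(9, 20) = 180: x ≡ 154 (mod 180).
  Combine with x ≡ 5 (mod 6): gcd(180, 6) = 6, and 5 - 154 = -149 is NOT divisible by 6.
    ⇒ system is inconsistent (no integer solution).

No solution (the system is inconsistent).


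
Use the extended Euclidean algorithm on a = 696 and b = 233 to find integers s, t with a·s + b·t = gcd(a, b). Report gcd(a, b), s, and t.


Euclidean algorithm on (696, 233) — divide until remainder is 0:
  696 = 2 · 233 + 230
  233 = 1 · 230 + 3
  230 = 76 · 3 + 2
  3 = 1 · 2 + 1
  2 = 2 · 1 + 0
gcd(696, 233) = 1.
Track Bezout coefficients alongside the remainders: start with r₀ = 696 = a·1 + b·0 (s = 1, t = 0) and r₁ = 233 = a·0 + b·1 (s = 0, t = 1); each new remainder r_{k+1} = r_{k-1} − q_k·r_k inherits s_{k+1} = s_{k-1} − q_k·s_k, t_{k+1} = t_{k-1} − q_k·t_k, so r_k = a·s_k + b·t_k at every step:
  q = 2: r = 230, s = 1 − 2·0 = 1, t = 0 − 2·1 = -2  (check: 696·1 + 233·(-2) = 230)
  q = 1: r = 3, s = 0 − 1·1 = -1, t = 1 − 1·(-2) = 3  (check: 696·(-1) + 233·3 = 3)
  q = 76: r = 2, s = 1 − 76·(-1) = 77, t = -2 − 76·3 = -230  (check: 696·77 + 233·(-230) = 2)
  q = 1: r = 1, s = -1 − 1·77 = -78, t = 3 − 1·(-230) = 233  (check: 696·(-78) + 233·233 = 1)
The row with r = 1 (the gcd) gives the Bezout coefficients s = -78, t = 233.
Result: 696 · (-78) + 233 · (233) = 1.

gcd(696, 233) = 1; s = -78, t = 233 (check: 696·(-78) + 233·233 = 1).


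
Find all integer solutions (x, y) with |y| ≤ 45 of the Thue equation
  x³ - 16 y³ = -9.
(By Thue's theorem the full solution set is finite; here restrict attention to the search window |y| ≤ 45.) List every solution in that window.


The equation is x³ - 16y³ = -9. For fixed y, x³ = 16·y³ − 9, so a solution requires the RHS to be a perfect cube.
Strategy: iterate y from -45 to 45, compute RHS = 16·y³ − 9, and check whether it is a (positive or negative) perfect cube.
Check small values of y:
  y = 0: RHS = -9 is not a perfect cube.
  y = 1: RHS = 7 is not a perfect cube.
  y = -1: RHS = -25 is not a perfect cube.
  y = 2: RHS = 119 is not a perfect cube.
  y = -2: RHS = -137 is not a perfect cube.
  y = 3: RHS = 423 is not a perfect cube.
  y = -3: RHS = -441 is not a perfect cube.
Continuing the search up to |y| = 45 finds no solutions either.
No (x, y) in the scanned range satisfies the equation.

No integer solutions with |y| ≤ 45.


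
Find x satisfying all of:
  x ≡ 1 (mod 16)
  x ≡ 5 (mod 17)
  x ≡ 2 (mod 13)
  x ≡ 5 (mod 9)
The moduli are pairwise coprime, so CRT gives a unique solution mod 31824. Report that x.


Product of moduli M = 16 · 17 · 13 · 9 = 31824.
Merge one congruence at a time:
  Start: x ≡ 1 (mod 16).
  Combine with x ≡ 5 (mod 17); new modulus lcm = 272.
    Write x = 1 + 16·t and substitute into x ≡ 5 (mod 17): 16·t ≡ 5 − 1 = 4 (mod 17).
    The inverse of 16 mod 17 is 16 (since 16·16 = 256 = 15·17 + 1), so t ≡ 16·4 = 64 ≡ 13 (mod 17).
    Then x = 1 + 16·13 = 209, valid modulo lcm(16, 17) = 272: x ≡ 209 (mod 272).
  Combine with x ≡ 2 (mod 13); new modulus lcm = 3536.
    Write x = 209 + 272·t and substitute into x ≡ 2 (mod 13): 272·t ≡ 2 − 209 = -207 (mod 13).
    Reduce coefficients mod 13: 12·t ≡ 1 (mod 13).
    The inverse of 12 mod 13 is 12 (since 12·12 = 144 = 11·13 + 1), so t ≡ 12·1 = 12 ≡ 12 (mod 13).
    Then x = 209 + 272·12 = 3473, valid modulo lcm(272, 13) = 3536: x ≡ 3473 (mod 3536).
  Combine with x ≡ 5 (mod 9); new modulus lcm = 31824.
    Write x = 3473 + 3536·t and substitute into x ≡ 5 (mod 9): 3536·t ≡ 5 − 3473 = -3468 (mod 9).
    Reduce coefficients mod 9: 8·t ≡ 6 (mod 9).
    The inverse of 8 mod 9 is 8 (since 8·8 = 64 = 7·9 + 1), so t ≡ 8·6 = 48 ≡ 3 (mod 9).
    Then x = 3473 + 3536·3 = 14081, valid modulo lcm(3536, 9) = 31824: x ≡ 14081 (mod 31824).
Verify against each original: 14081 mod 16 = 1, 14081 mod 17 = 5, 14081 mod 13 = 2, 14081 mod 9 = 5.

x ≡ 14081 (mod 31824).


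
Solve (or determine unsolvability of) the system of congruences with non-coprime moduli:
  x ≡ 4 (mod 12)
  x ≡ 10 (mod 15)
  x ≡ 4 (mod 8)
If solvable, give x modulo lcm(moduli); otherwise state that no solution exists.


Moduli 12, 15, 8 are not pairwise coprime, so CRT works modulo lcm(m_i) when all pairwise compatibility conditions hold.
Pairwise compatibility: gcd(m_i, m_j) must divide a_i - a_j for every pair.
Merge one congruence at a time:
  Start: x ≡ 4 (mod 12).
  Combine with x ≡ 10 (mod 15): gcd(12, 15) = 3; 10 - 4 = 6, which IS divisible by 3, so compatible.
    Write x = 4 + 12·t and substitute into x ≡ 10 (mod 15): 12·t ≡ 10 − 4 = 6 (mod 15).
    Divide the congruence (and modulus) by g = 3: 4·t ≡ 2 (mod 5).
    The inverse of 4 mod 5 is 4 (since 4·4 = 16 = 3·5 + 1), so t ≡ 4·2 = 8 ≡ 3 (mod 5).
    Then x = 4 + 12·3 = 40, valid modulo lcm(12, 15) = 60: x ≡ 40 (mod 60).
  Combine with x ≡ 4 (mod 8): gcd(60, 8) = 4; 4 - 40 = -36, which IS divisible by 4, so compatible.
    Write x = 40 + 60·t and substitute into x ≡ 4 (mod 8): 60·t ≡ 4 − 40 = -36 (mod 8).
    Divide the congruence (and modulus) by g = 4: 15·t ≡ -9 (mod 2).
    Reduce coefficients mod 2: 1·t ≡ 1 (mod 2).
    So t ≡ 1 (mod 2).
    Then x = 40 + 60·1 = 100, valid modulo lcm(60, 8) = 120: x ≡ 100 (mod 120).
Verify: 100 mod 12 = 4, 100 mod 15 = 10, 100 mod 8 = 4.

x ≡ 100 (mod 120).


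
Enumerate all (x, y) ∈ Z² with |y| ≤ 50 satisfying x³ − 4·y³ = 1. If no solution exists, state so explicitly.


The equation is x³ - 4y³ = 1. For fixed y, x³ = 4·y³ + 1, so a solution requires the RHS to be a perfect cube.
Strategy: iterate y from -50 to 50, compute RHS = 4·y³ + 1, and check whether it is a (positive or negative) perfect cube.
Check small values of y:
  y = 0: RHS = 1 = (1)³ ⇒ x = 1 works.
  y = 1: RHS = 5 is not a perfect cube.
  y = -1: RHS = -3 is not a perfect cube.
  y = 2: RHS = 33 is not a perfect cube.
  y = -2: RHS = -31 is not a perfect cube.
  y = 3: RHS = 109 is not a perfect cube.
  y = -3: RHS = -107 is not a perfect cube.
Continuing the search up to |y| = 50 finds no further solutions beyond those listed.
Collected solutions: (1, 0).

Solutions (with |y| ≤ 50): (1, 0).


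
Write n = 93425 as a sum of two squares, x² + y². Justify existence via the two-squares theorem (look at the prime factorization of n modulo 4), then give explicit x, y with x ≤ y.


Step 1: Factor n = 93425 = 5^2 · 37 · 101.
Step 2: Check the mod-4 condition on each prime factor: 5 ≡ 1 (mod 4), exponent 2; 37 ≡ 1 (mod 4), exponent 1; 101 ≡ 1 (mod 4), exponent 1.
All primes ≡ 3 (mod 4) appear to even exponent (or don't appear), so by the two-squares theorem n IS expressible as a sum of two squares.
Step 3: Build a representation. Group n = k² · m with k = 5 and m = 37 · 101 = 3737 (a product of primes ≡ 1 (mod 4)); a representation of m scales to one of n via (k·x)² + (k·y)² = k²(x² + y²). Each prime p ≡ 1 (mod 4) is itself a sum of two squares; find a² by testing p − a² for a perfect square:
  37: 37 − 1² = 36 = 6² ⇒ 37 = 1² + 6².
  101: 101 − 1² = 100 = 10² ⇒ 101 = 1² + 10².
  Combine using the Brahmagupta–Fibonacci identity (a² + b²)(c² + d²) = (ac − bd)² + (ad + bc)² = (ac + bd)² + (ad − bc)²:
  37 · 101 = 3737: from (1² + 6²)(1² + 10²), take (1·1 − 6·10, 1·10 + 6·1) = (1 − 60, 10 + 6) = (-59, 16); dropping signs (only squares matter) gives (59, 16); check 59² + 16² = 3481 + 256 = 3737 ✓.
  Scale by k = 5: (5·59, 5·16) = (295, 80).
Step 4: Order so x ≤ y and verify: 80² + 295² = 6400 + 87025 = 93425 = n. ✓

n = 93425 = 80² + 295² (one valid representation with x ≤ y).


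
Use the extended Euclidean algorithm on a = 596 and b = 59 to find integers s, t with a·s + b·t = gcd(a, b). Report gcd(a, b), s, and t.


Euclidean algorithm on (596, 59) — divide until remainder is 0:
  596 = 10 · 59 + 6
  59 = 9 · 6 + 5
  6 = 1 · 5 + 1
  5 = 5 · 1 + 0
gcd(596, 59) = 1.
Track Bezout coefficients alongside the remainders: start with r₀ = 596 = a·1 + b·0 (s = 1, t = 0) and r₁ = 59 = a·0 + b·1 (s = 0, t = 1); each new remainder r_{k+1} = r_{k-1} − q_k·r_k inherits s_{k+1} = s_{k-1} − q_k·s_k, t_{k+1} = t_{k-1} − q_k·t_k, so r_k = a·s_k + b·t_k at every step:
  q = 10: r = 6, s = 1 − 10·0 = 1, t = 0 − 10·1 = -10  (check: 596·1 + 59·(-10) = 6)
  q = 9: r = 5, s = 0 − 9·1 = -9, t = 1 − 9·(-10) = 91  (check: 596·(-9) + 59·91 = 5)
  q = 1: r = 1, s = 1 − 1·(-9) = 10, t = -10 − 1·91 = -101  (check: 596·10 + 59·(-101) = 1)
The row with r = 1 (the gcd) gives the Bezout coefficients s = 10, t = -101.
Result: 596 · (10) + 59 · (-101) = 1.

gcd(596, 59) = 1; s = 10, t = -101 (check: 596·10 + 59·(-101) = 1).


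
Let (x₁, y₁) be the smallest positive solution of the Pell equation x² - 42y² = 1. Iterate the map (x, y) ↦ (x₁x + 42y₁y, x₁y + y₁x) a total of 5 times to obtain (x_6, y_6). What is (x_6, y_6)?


Step 1: Find the fundamental solution (x₁, y₁) of x² - 42y² = 1.
  Expand √42 as a continued fraction. a₀ = ⌊√42⌋ = 6; iterate m_{k+1} = d_k·a_k − m_k, d_{k+1} = (42 − m_{k+1}²)/d_k, a_{k+1} = ⌊(a₀ + m_{k+1})/d_{k+1}⌋ (starting m₀ = 0, d₀ = 1), with convergents p_k = a_k·p_{k-1} + p_{k-2}, q_k = a_k·q_{k-1} + q_{k-2} (p₋₁ = 1, q₋₁ = 0):
  k = 0: a₀ = 6; p₀/q₀ = 6/1; p₀² − 42·q₀² = 36 − 42 = -6.
  k = 1: m = 6, d = 6, a = ⌊(6 + 6)/6⌋ = 2; p/q = (2·6 + 1)/(2·1 + 0) = 13/2; p² − 42·q² = 169 − 168 = 1.
  The first convergent with p² − 42·q² = 1 gives the fundamental solution (x₁, y₁) = (13, 2).
Step 2: Apply the recurrence (x_{n+1}, y_{n+1}) = (x₁x_n + 42y₁y_n, x₁y_n + y₁x_n) repeatedly.
  From (x_1, y_1) = (13, 2): x_2 = 13·13 + 42·2·2 = 337; y_2 = 13·2 + 2·13 = 52.
  From (x_2, y_2) = (337, 52): x_3 = 13·337 + 42·2·52 = 8749; y_3 = 13·52 + 2·337 = 1350.
  From (x_3, y_3) = (8749, 1350): x_4 = 13·8749 + 42·2·1350 = 227137; y_4 = 13·1350 + 2·8749 = 35048.
  From (x_4, y_4) = (227137, 35048): x_5 = 13·227137 + 42·2·35048 = 5896813; y_5 = 13·35048 + 2·227137 = 909898.
  From (x_5, y_5) = (5896813, 909898): x_6 = 13·5896813 + 42·2·909898 = 153090001; y_6 = 13·909898 + 2·5896813 = 23622300.
Step 3: Verify x_6² - 42·y_6² = 23436548406180001 - 23436548406180000 = 1 (should be 1). ✓

(x_1, y_1) = (13, 2); (x_6, y_6) = (153090001, 23622300).


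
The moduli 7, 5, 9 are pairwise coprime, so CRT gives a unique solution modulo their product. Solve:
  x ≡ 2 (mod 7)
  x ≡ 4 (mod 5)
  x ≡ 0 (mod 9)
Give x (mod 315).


Moduli 7, 5, 9 are pairwise coprime; by CRT there is a unique solution modulo M = 7 · 5 · 9 = 315.
Solve pairwise, accumulating the modulus:
  Start with x ≡ 2 (mod 7).
  Combine with x ≡ 4 (mod 5): since gcd(7, 5) = 1, we get a unique residue mod 35.
    Write x = 2 + 7·t and substitute into x ≡ 4 (mod 5): 7·t ≡ 4 − 2 = 2 (mod 5).
    Reduce coefficients mod 5: 2·t ≡ 2 (mod 5).
    The inverse of 2 mod 5 is 3 (since 2·3 = 6 = 1·5 + 1), so t ≡ 3·2 = 6 ≡ 1 (mod 5).
    Then x = 2 + 7·1 = 9, valid modulo lcm(7, 5) = 35: x ≡ 9 (mod 35).
  Combine with x ≡ 0 (mod 9): since gcd(35, 9) = 1, we get a unique residue mod 315.
    Write x = 9 + 35·t and substitute into x ≡ 0 (mod 9): 35·t ≡ 0 − 9 = -9 (mod 9).
    Reduce coefficients mod 9: 8·t ≡ 0 (mod 9).
    The inverse of 8 mod 9 is 8 (since 8·8 = 64 = 7·9 + 1), so t ≡ 8·0 = 0 ≡ 0 (mod 9).
    Then x = 9 + 35·0 = 9, valid modulo lcm(35, 9) = 315: x ≡ 9 (mod 315).
Verify: 9 mod 7 = 2 ✓, 9 mod 5 = 4 ✓, 9 mod 9 = 0 ✓.

x ≡ 9 (mod 315).


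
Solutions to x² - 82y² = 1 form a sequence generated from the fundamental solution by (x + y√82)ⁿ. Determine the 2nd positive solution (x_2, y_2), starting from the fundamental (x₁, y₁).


Step 1: Find the fundamental solution (x₁, y₁) of x² - 82y² = 1.
  Expand √82 as a continued fraction. a₀ = ⌊√82⌋ = 9; iterate m_{k+1} = d_k·a_k − m_k, d_{k+1} = (82 − m_{k+1}²)/d_k, a_{k+1} = ⌊(a₀ + m_{k+1})/d_{k+1}⌋ (starting m₀ = 0, d₀ = 1), with convergents p_k = a_k·p_{k-1} + p_{k-2}, q_k = a_k·q_{k-1} + q_{k-2} (p₋₁ = 1, q₋₁ = 0):
  k = 0: a₀ = 9; p₀/q₀ = 9/1; p₀² − 82·q₀² = 81 − 82 = -1.
  k = 1: m = 9, d = 1, a = ⌊(9 + 9)/1⌋ = 18; p/q = (18·9 + 1)/(18·1 + 0) = 163/18; p² − 82·q² = 26569 − 26568 = 1.
  The first convergent with p² − 82·q² = 1 gives the fundamental solution (x₁, y₁) = (163, 18).
Step 2: Apply the recurrence (x_{n+1}, y_{n+1}) = (x₁x_n + 82y₁y_n, x₁y_n + y₁x_n) repeatedly.
  From (x_1, y_1) = (163, 18): x_2 = 163·163 + 82·18·18 = 53137; y_2 = 163·18 + 18·163 = 5868.
Step 3: Verify x_2² - 82·y_2² = 2823540769 - 2823540768 = 1 (should be 1). ✓

(x_1, y_1) = (163, 18); (x_2, y_2) = (53137, 5868).


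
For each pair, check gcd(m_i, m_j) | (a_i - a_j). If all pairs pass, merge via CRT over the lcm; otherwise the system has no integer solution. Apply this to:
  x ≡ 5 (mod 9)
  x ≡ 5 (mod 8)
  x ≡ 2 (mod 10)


Moduli 9, 8, 10 are not pairwise coprime, so CRT works modulo lcm(m_i) when all pairwise compatibility conditions hold.
Pairwise compatibility: gcd(m_i, m_j) must divide a_i - a_j for every pair.
Merge one congruence at a time:
  Start: x ≡ 5 (mod 9).
  Combine with x ≡ 5 (mod 8): gcd(9, 8) = 1; 5 - 5 = 0, which IS divisible by 1, so compatible.
    Write x = 5 + 9·t and substitute into x ≡ 5 (mod 8): 9·t ≡ 5 − 5 = 0 (mod 8).
    Reduce coefficients mod 8: 1·t ≡ 0 (mod 8).
    So t ≡ 0 (mod 8).
    Then x = 5 + 9·0 = 5, valid modulo lcm(9, 8) = 72: x ≡ 5 (mod 72).
  Combine with x ≡ 2 (mod 10): gcd(72, 10) = 2, and 2 - 5 = -3 is NOT divisible by 2.
    ⇒ system is inconsistent (no integer solution).

No solution (the system is inconsistent).


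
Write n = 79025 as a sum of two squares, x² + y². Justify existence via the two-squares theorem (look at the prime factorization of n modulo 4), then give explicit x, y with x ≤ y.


Step 1: Factor n = 79025 = 5^2 · 29 · 109.
Step 2: Check the mod-4 condition on each prime factor: 5 ≡ 1 (mod 4), exponent 2; 29 ≡ 1 (mod 4), exponent 1; 109 ≡ 1 (mod 4), exponent 1.
All primes ≡ 3 (mod 4) appear to even exponent (or don't appear), so by the two-squares theorem n IS expressible as a sum of two squares.
Step 3: Build a representation. Group n = k² · m with k = 5 and m = 29 · 109 = 3161 (a product of primes ≡ 1 (mod 4)); a representation of m scales to one of n via (k·x)² + (k·y)² = k²(x² + y²). Each prime p ≡ 1 (mod 4) is itself a sum of two squares; find a² by testing p − a² for a perfect square:
  29: 29 − 1² = 28, 29 − 2² = 25 = 5² ⇒ 29 = 2² + 5².
  109: 109 − 1² = 108, 109 − 2² = 105, 109 − 3² = 100 = 10² ⇒ 109 = 3² + 10².
  Combine using the Brahmagupta–Fibonacci identity (a² + b²)(c² + d²) = (ac − bd)² + (ad + bc)² = (ac + bd)² + (ad − bc)²:
  29 · 109 = 3161: from (2² + 5²)(3² + 10²), take (2·3 − 5·10, 2·10 + 5·3) = (6 − 50, 20 + 15) = (-44, 35); dropping signs (only squares matter) gives (44, 35); check 44² + 35² = 1936 + 1225 = 3161 ✓.
  Scale by k = 5: (5·44, 5·35) = (220, 175).
Step 4: Order so x ≤ y and verify: 175² + 220² = 30625 + 48400 = 79025 = n. ✓

n = 79025 = 175² + 220² (one valid representation with x ≤ y).


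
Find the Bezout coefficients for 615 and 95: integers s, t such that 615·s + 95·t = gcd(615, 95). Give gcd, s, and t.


Euclidean algorithm on (615, 95) — divide until remainder is 0:
  615 = 6 · 95 + 45
  95 = 2 · 45 + 5
  45 = 9 · 5 + 0
gcd(615, 95) = 5.
Track Bezout coefficients alongside the remainders: start with r₀ = 615 = a·1 + b·0 (s = 1, t = 0) and r₁ = 95 = a·0 + b·1 (s = 0, t = 1); each new remainder r_{k+1} = r_{k-1} − q_k·r_k inherits s_{k+1} = s_{k-1} − q_k·s_k, t_{k+1} = t_{k-1} − q_k·t_k, so r_k = a·s_k + b·t_k at every step:
  q = 6: r = 45, s = 1 − 6·0 = 1, t = 0 − 6·1 = -6  (check: 615·1 + 95·(-6) = 45)
  q = 2: r = 5, s = 0 − 2·1 = -2, t = 1 − 2·(-6) = 13  (check: 615·(-2) + 95·13 = 5)
The row with r = 5 (the gcd) gives the Bezout coefficients s = -2, t = 13.
Result: 615 · (-2) + 95 · (13) = 5.

gcd(615, 95) = 5; s = -2, t = 13 (check: 615·(-2) + 95·13 = 5).


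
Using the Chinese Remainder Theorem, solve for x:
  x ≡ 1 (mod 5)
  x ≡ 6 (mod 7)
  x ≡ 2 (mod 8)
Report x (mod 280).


Moduli 5, 7, 8 are pairwise coprime; by CRT there is a unique solution modulo M = 5 · 7 · 8 = 280.
Solve pairwise, accumulating the modulus:
  Start with x ≡ 1 (mod 5).
  Combine with x ≡ 6 (mod 7): since gcd(5, 7) = 1, we get a unique residue mod 35.
    Write x = 1 + 5·t and substitute into x ≡ 6 (mod 7): 5·t ≡ 6 − 1 = 5 (mod 7).
    The inverse of 5 mod 7 is 3 (since 5·3 = 15 = 2·7 + 1), so t ≡ 3·5 = 15 ≡ 1 (mod 7).
    Then x = 1 + 5·1 = 6, valid modulo lcm(5, 7) = 35: x ≡ 6 (mod 35).
  Combine with x ≡ 2 (mod 8): since gcd(35, 8) = 1, we get a unique residue mod 280.
    Write x = 6 + 35·t and substitute into x ≡ 2 (mod 8): 35·t ≡ 2 − 6 = -4 (mod 8).
    Reduce coefficients mod 8: 3·t ≡ 4 (mod 8).
    The inverse of 3 mod 8 is 3 (since 3·3 = 9 = 1·8 + 1), so t ≡ 3·4 = 12 ≡ 4 (mod 8).
    Then x = 6 + 35·4 = 146, valid modulo lcm(35, 8) = 280: x ≡ 146 (mod 280).
Verify: 146 mod 5 = 1 ✓, 146 mod 7 = 6 ✓, 146 mod 8 = 2 ✓.

x ≡ 146 (mod 280).


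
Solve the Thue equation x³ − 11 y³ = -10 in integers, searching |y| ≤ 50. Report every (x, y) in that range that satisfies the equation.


The equation is x³ - 11y³ = -10. For fixed y, x³ = 11·y³ − 10, so a solution requires the RHS to be a perfect cube.
Strategy: iterate y from -50 to 50, compute RHS = 11·y³ − 10, and check whether it is a (positive or negative) perfect cube.
Check small values of y:
  y = 0: RHS = -10 is not a perfect cube.
  y = 1: RHS = 1 = (1)³ ⇒ x = 1 works.
  y = -1: RHS = -21 is not a perfect cube.
  y = 2: RHS = 78 is not a perfect cube.
  y = -2: RHS = -98 is not a perfect cube.
  y = 3: RHS = 287 is not a perfect cube.
  y = -3: RHS = -307 is not a perfect cube.
Continuing the search up to |y| = 50 finds no further solutions beyond those listed.
Collected solutions: (1, 1).

Solutions (with |y| ≤ 50): (1, 1).
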